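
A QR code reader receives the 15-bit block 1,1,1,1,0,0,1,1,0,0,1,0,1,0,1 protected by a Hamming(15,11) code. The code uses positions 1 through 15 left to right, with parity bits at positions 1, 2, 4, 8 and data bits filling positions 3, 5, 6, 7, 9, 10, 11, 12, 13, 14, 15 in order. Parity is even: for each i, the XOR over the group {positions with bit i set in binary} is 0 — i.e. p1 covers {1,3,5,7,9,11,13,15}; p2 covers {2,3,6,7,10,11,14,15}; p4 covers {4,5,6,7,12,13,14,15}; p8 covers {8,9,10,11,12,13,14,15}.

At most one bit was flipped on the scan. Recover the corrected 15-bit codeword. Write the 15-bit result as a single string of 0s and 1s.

s1 (pos 1,3,5,7,9,11,13,15): 1⊕1⊕0⊕1⊕0⊕1⊕1⊕1 = 0
s2 (pos 2,3,6,7,10,11,14,15): 1⊕1⊕0⊕1⊕0⊕1⊕0⊕1 = 1
s4 (pos 4,5,6,7,12,13,14,15): 1⊕0⊕0⊕1⊕0⊕1⊕0⊕1 = 0
s8 (pos 8,9,10,11,12,13,14,15): 1⊕0⊕0⊕1⊕0⊕1⊕0⊕1 = 0
Syndrome s8…s1 = 0010 → error at position 2.
Flip position 2: 111100110010101 → 101100110010101

101100110010101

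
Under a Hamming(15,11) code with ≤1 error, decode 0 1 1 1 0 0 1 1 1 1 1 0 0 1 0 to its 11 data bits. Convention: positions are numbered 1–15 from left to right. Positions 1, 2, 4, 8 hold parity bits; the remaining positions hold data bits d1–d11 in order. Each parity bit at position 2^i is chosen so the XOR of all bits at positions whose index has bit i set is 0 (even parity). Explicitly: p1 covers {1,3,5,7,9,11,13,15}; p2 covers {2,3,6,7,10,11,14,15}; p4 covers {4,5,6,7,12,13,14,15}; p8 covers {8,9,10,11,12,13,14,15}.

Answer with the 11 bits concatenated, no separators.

10011111010

s1 (pos 1,3,5,7,9,11,13,15): 0⊕1⊕0⊕1⊕1⊕1⊕0⊕0 = 0
s2 (pos 2,3,6,7,10,11,14,15): 1⊕1⊕0⊕1⊕1⊕1⊕1⊕0 = 0
s4 (pos 4,5,6,7,12,13,14,15): 1⊕0⊕0⊕1⊕0⊕0⊕1⊕0 = 1
s8 (pos 8,9,10,11,12,13,14,15): 1⊕1⊕1⊕1⊕0⊕0⊕1⊕0 = 1
Syndrome s8…s1 = 1100 → error at position 12.
Flip position 12: 011100111110010 → 011100111111010
Read data bits from positions 3,5,6,7,9,10,11,12,13,14,15: 10011111010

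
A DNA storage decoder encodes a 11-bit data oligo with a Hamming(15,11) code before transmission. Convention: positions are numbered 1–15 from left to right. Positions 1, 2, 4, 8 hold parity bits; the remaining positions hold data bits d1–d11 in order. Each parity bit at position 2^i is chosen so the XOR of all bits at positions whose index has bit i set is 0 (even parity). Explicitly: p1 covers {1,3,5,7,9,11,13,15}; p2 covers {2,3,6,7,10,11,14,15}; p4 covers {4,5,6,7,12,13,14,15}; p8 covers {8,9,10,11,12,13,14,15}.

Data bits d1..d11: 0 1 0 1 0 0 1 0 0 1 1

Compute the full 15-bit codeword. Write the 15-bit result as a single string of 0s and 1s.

000010110010011

Place data at non-parity positions: p1 p2 0 p4 1 0 1 p8 0 0 1 0 0 1 1
p1 (pos 1,3,5,7,9,11,13,15): XOR of data positions = 0⊕1⊕1⊕0⊕1⊕0⊕1 = 0
p2 (pos 2,3,6,7,10,11,14,15): XOR of data positions = 0⊕0⊕1⊕0⊕1⊕1⊕1 = 0
p4 (pos 4,5,6,7,12,13,14,15): XOR of data positions = 1⊕0⊕1⊕0⊕0⊕1⊕1 = 0
p8 (pos 8,9,10,11,12,13,14,15): XOR of data positions = 0⊕0⊕1⊕0⊕0⊕1⊕1 = 1
Codeword: 000010110010011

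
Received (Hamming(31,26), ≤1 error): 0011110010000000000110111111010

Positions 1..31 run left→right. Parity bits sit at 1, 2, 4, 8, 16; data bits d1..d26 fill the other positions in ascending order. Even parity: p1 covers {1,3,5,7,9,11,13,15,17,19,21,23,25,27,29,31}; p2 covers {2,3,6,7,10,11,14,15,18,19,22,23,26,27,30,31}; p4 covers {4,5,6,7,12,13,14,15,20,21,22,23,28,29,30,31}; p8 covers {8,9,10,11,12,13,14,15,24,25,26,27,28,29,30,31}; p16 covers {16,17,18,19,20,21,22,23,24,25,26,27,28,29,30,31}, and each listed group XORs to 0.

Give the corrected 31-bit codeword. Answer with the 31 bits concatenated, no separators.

0011110010000000000110110111010

s1 (pos 1,3,5,7,9,11,13,15,17,19,21,23,25,27,29,31): 0⊕1⊕1⊕0⊕1⊕0⊕0⊕0⊕0⊕0⊕1⊕1⊕1⊕1⊕0⊕0 = 1
s2 (pos 2,3,6,7,10,11,14,15,18,19,22,23,26,27,30,31): 0⊕1⊕1⊕0⊕0⊕0⊕0⊕0⊕0⊕0⊕0⊕1⊕1⊕1⊕1⊕0 = 0
s4 (pos 4,5,6,7,12,13,14,15,20,21,22,23,28,29,30,31): 1⊕1⊕1⊕0⊕0⊕0⊕0⊕0⊕1⊕1⊕0⊕1⊕1⊕0⊕1⊕0 = 0
s8 (pos 8,9,10,11,12,13,14,15,24,25,26,27,28,29,30,31): 0⊕1⊕0⊕0⊕0⊕0⊕0⊕0⊕1⊕1⊕1⊕1⊕1⊕0⊕1⊕0 = 1
s16 (pos 16,17,18,19,20,21,22,23,24,25,26,27,28,29,30,31): 0⊕0⊕0⊕0⊕1⊕1⊕0⊕1⊕1⊕1⊕1⊕1⊕1⊕0⊕1⊕0 = 1
Syndrome s16…s1 = 11001 → error at position 25.
Flip position 25: 0011110010000000000110111111010 → 0011110010000000000110110111010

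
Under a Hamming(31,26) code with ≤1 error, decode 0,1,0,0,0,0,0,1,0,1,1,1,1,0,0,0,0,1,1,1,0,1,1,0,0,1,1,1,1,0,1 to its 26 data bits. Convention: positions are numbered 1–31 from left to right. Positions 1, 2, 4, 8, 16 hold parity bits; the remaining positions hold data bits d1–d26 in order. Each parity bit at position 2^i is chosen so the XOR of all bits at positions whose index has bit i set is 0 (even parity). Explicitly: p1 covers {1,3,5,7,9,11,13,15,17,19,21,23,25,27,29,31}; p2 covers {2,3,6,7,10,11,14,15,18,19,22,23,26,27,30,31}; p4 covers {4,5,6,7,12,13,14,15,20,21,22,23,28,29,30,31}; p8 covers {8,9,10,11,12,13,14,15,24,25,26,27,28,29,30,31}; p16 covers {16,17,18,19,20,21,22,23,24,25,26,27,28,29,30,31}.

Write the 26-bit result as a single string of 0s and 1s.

s1 (pos 1,3,5,7,9,11,13,15,17,19,21,23,25,27,29,31): 0⊕0⊕0⊕0⊕0⊕1⊕1⊕0⊕0⊕1⊕0⊕1⊕0⊕1⊕1⊕1 = 1
s2 (pos 2,3,6,7,10,11,14,15,18,19,22,23,26,27,30,31): 1⊕0⊕0⊕0⊕1⊕1⊕0⊕0⊕1⊕1⊕1⊕1⊕1⊕1⊕0⊕1 = 0
s4 (pos 4,5,6,7,12,13,14,15,20,21,22,23,28,29,30,31): 0⊕0⊕0⊕0⊕1⊕1⊕0⊕0⊕1⊕0⊕1⊕1⊕1⊕1⊕0⊕1 = 0
s8 (pos 8,9,10,11,12,13,14,15,24,25,26,27,28,29,30,31): 1⊕0⊕1⊕1⊕1⊕1⊕0⊕0⊕0⊕0⊕1⊕1⊕1⊕1⊕0⊕1 = 0
s16 (pos 16,17,18,19,20,21,22,23,24,25,26,27,28,29,30,31): 0⊕0⊕1⊕1⊕1⊕0⊕1⊕1⊕0⊕0⊕1⊕1⊕1⊕1⊕0⊕1 = 0
Syndrome s16…s1 = 00001 → error at position 1.
Flip position 1: 0100000101111000011101100111101 → 1100000101111000011101100111101
Read data bits from positions 3,5,6,7,9,10,11,12,13,14,15,17,18,19,20,21,22,23,24,25,26,27,28,29,30,31: 00000111100011101100111101

00000111100011101100111101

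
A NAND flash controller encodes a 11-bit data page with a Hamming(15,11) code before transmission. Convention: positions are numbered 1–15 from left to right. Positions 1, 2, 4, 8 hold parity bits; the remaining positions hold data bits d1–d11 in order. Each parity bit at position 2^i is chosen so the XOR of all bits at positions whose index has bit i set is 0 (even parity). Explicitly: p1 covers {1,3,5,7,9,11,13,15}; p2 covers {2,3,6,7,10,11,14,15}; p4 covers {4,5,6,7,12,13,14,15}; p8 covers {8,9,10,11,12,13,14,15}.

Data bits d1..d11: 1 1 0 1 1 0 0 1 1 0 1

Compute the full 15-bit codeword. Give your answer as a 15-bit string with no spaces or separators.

Place data at non-parity positions: p1 p2 1 p4 1 0 1 p8 1 0 0 1 1 0 1
p1 (pos 1,3,5,7,9,11,13,15): XOR of data positions = 1⊕1⊕1⊕1⊕0⊕1⊕1 = 0
p2 (pos 2,3,6,7,10,11,14,15): XOR of data positions = 1⊕0⊕1⊕0⊕0⊕0⊕1 = 1
p4 (pos 4,5,6,7,12,13,14,15): XOR of data positions = 1⊕0⊕1⊕1⊕1⊕0⊕1 = 1
p8 (pos 8,9,10,11,12,13,14,15): XOR of data positions = 1⊕0⊕0⊕1⊕1⊕0⊕1 = 0
Codeword: 011110101001101

011110101001101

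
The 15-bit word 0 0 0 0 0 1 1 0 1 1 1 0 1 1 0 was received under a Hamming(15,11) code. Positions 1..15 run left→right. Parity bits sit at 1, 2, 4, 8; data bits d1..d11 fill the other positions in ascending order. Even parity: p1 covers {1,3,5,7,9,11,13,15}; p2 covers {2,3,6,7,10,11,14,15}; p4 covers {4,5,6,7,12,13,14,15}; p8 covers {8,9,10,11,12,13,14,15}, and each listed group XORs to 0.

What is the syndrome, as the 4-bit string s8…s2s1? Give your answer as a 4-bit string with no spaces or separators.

s1 (pos 1,3,5,7,9,11,13,15): 0⊕0⊕0⊕1⊕1⊕1⊕1⊕0 = 0
s2 (pos 2,3,6,7,10,11,14,15): 0⊕0⊕1⊕1⊕1⊕1⊕1⊕0 = 1
s4 (pos 4,5,6,7,12,13,14,15): 0⊕0⊕1⊕1⊕0⊕1⊕1⊕0 = 0
s8 (pos 8,9,10,11,12,13,14,15): 0⊕1⊕1⊕1⊕0⊕1⊕1⊕0 = 1
Syndrome s8…s1 = 1010 → error at position 10.

1010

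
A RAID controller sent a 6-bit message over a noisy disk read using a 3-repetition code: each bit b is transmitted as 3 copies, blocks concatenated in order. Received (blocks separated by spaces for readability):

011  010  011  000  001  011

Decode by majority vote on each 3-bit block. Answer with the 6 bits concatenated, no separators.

101001

Block 1 (011): 2 ones → 1
Block 2 (010): 1 one → 0
Block 3 (011): 2 ones → 1
Block 4 (000): 0 ones → 0
Block 5 (001): 1 one → 0
Block 6 (011): 2 ones → 1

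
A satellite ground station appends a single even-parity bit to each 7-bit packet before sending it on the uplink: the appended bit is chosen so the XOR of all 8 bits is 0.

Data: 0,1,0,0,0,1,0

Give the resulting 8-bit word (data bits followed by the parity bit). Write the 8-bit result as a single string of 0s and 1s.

01000100

XOR of the 7 data bits: 0⊕1⊕0⊕0⊕0⊕1⊕0 = 0
Parity bit = 0 (so all 8 bits XOR to 0).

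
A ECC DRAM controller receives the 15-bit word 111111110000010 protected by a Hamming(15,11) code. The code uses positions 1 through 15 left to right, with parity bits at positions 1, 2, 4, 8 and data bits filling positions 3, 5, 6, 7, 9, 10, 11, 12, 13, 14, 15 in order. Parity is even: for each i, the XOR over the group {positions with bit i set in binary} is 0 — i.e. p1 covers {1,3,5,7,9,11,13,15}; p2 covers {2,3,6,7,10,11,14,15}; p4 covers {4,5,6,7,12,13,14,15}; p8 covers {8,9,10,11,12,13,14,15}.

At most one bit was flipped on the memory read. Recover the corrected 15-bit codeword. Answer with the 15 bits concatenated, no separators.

s1 (pos 1,3,5,7,9,11,13,15): 1⊕1⊕1⊕1⊕0⊕0⊕0⊕0 = 0
s2 (pos 2,3,6,7,10,11,14,15): 1⊕1⊕1⊕1⊕0⊕0⊕1⊕0 = 1
s4 (pos 4,5,6,7,12,13,14,15): 1⊕1⊕1⊕1⊕0⊕0⊕1⊕0 = 1
s8 (pos 8,9,10,11,12,13,14,15): 1⊕0⊕0⊕0⊕0⊕0⊕1⊕0 = 0
Syndrome s8…s1 = 0110 → error at position 6.
Flip position 6: 111111110000010 → 111110110000010

111110110000010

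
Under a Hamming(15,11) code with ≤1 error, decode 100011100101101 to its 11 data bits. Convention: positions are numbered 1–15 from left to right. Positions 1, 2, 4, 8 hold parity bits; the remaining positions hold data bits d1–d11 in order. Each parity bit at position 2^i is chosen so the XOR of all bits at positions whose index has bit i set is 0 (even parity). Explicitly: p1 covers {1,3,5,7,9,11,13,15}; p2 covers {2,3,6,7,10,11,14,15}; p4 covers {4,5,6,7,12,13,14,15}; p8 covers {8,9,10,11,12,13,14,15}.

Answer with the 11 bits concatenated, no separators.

s1 (pos 1,3,5,7,9,11,13,15): 1⊕0⊕1⊕1⊕0⊕0⊕1⊕1 = 1
s2 (pos 2,3,6,7,10,11,14,15): 0⊕0⊕1⊕1⊕1⊕0⊕0⊕1 = 0
s4 (pos 4,5,6,7,12,13,14,15): 0⊕1⊕1⊕1⊕1⊕1⊕0⊕1 = 0
s8 (pos 8,9,10,11,12,13,14,15): 0⊕0⊕1⊕0⊕1⊕1⊕0⊕1 = 0
Syndrome s8…s1 = 0001 → error at position 1.
Flip position 1: 100011100101101 → 000011100101101
Read data bits from positions 3,5,6,7,9,10,11,12,13,14,15: 01110101101

01110101101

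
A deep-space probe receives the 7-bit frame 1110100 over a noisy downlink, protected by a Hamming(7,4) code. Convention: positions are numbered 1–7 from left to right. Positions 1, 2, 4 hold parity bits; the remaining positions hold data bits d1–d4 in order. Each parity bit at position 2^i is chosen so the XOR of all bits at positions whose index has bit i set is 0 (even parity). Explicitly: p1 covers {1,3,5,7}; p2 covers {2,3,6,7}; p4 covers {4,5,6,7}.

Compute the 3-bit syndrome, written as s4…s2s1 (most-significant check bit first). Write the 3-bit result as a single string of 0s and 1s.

101

s1 (pos 1,3,5,7): 1⊕1⊕1⊕0 = 1
s2 (pos 2,3,6,7): 1⊕1⊕0⊕0 = 0
s4 (pos 4,5,6,7): 0⊕1⊕0⊕0 = 1
Syndrome s4…s1 = 101 → error at position 5.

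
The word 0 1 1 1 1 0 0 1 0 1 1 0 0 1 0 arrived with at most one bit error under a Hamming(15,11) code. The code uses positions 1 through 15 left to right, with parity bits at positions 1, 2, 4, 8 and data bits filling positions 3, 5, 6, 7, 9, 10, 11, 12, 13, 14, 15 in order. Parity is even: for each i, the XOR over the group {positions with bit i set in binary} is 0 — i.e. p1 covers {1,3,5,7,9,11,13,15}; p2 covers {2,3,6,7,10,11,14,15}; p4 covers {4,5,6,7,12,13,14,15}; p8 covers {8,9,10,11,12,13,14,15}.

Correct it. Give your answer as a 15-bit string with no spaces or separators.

s1 (pos 1,3,5,7,9,11,13,15): 0⊕1⊕1⊕0⊕0⊕1⊕0⊕0 = 1
s2 (pos 2,3,6,7,10,11,14,15): 1⊕1⊕0⊕0⊕1⊕1⊕1⊕0 = 1
s4 (pos 4,5,6,7,12,13,14,15): 1⊕1⊕0⊕0⊕0⊕0⊕1⊕0 = 1
s8 (pos 8,9,10,11,12,13,14,15): 1⊕0⊕1⊕1⊕0⊕0⊕1⊕0 = 0
Syndrome s8…s1 = 0111 → error at position 7.
Flip position 7: 011110010110010 → 011110110110010

011110110110010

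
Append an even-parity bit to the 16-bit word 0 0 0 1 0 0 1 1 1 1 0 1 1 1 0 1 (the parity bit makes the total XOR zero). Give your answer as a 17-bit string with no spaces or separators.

XOR of the 16 data bits: 0⊕0⊕0⊕1⊕0⊕0⊕1⊕1⊕1⊕1⊕0⊕1⊕1⊕1⊕0⊕1 = 1
Parity bit = 1 (so all 17 bits XOR to 0).

00010011110111011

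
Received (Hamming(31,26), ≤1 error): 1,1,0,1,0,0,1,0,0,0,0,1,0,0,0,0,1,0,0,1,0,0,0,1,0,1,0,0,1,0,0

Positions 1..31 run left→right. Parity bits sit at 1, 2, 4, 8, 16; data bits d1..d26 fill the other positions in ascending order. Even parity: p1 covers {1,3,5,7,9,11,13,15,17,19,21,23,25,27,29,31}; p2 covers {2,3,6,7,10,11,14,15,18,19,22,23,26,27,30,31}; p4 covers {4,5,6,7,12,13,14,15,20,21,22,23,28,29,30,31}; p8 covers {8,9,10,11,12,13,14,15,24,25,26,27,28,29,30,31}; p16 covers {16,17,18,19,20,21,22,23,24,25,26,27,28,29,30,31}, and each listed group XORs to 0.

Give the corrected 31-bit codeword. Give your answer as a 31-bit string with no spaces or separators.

1101001000010000100101010100100

s1 (pos 1,3,5,7,9,11,13,15,17,19,21,23,25,27,29,31): 1⊕0⊕0⊕1⊕0⊕0⊕0⊕0⊕1⊕0⊕0⊕0⊕0⊕0⊕1⊕0 = 0
s2 (pos 2,3,6,7,10,11,14,15,18,19,22,23,26,27,30,31): 1⊕0⊕0⊕1⊕0⊕0⊕0⊕0⊕0⊕0⊕0⊕0⊕1⊕0⊕0⊕0 = 1
s4 (pos 4,5,6,7,12,13,14,15,20,21,22,23,28,29,30,31): 1⊕0⊕0⊕1⊕1⊕0⊕0⊕0⊕1⊕0⊕0⊕0⊕0⊕1⊕0⊕0 = 1
s8 (pos 8,9,10,11,12,13,14,15,24,25,26,27,28,29,30,31): 0⊕0⊕0⊕0⊕1⊕0⊕0⊕0⊕1⊕0⊕1⊕0⊕0⊕1⊕0⊕0 = 0
s16 (pos 16,17,18,19,20,21,22,23,24,25,26,27,28,29,30,31): 0⊕1⊕0⊕0⊕1⊕0⊕0⊕0⊕1⊕0⊕1⊕0⊕0⊕1⊕0⊕0 = 1
Syndrome s16…s1 = 10110 → error at position 22.
Flip position 22: 1101001000010000100100010100100 → 1101001000010000100101010100100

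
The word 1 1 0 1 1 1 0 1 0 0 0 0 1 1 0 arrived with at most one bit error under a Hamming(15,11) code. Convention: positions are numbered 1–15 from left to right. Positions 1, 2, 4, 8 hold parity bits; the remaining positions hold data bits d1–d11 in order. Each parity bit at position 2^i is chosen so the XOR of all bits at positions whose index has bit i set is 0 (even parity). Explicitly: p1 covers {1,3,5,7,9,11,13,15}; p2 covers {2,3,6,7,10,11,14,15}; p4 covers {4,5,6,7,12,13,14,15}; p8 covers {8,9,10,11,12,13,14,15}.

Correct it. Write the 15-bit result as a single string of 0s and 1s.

110111010000111

s1 (pos 1,3,5,7,9,11,13,15): 1⊕0⊕1⊕0⊕0⊕0⊕1⊕0 = 1
s2 (pos 2,3,6,7,10,11,14,15): 1⊕0⊕1⊕0⊕0⊕0⊕1⊕0 = 1
s4 (pos 4,5,6,7,12,13,14,15): 1⊕1⊕1⊕0⊕0⊕1⊕1⊕0 = 1
s8 (pos 8,9,10,11,12,13,14,15): 1⊕0⊕0⊕0⊕0⊕1⊕1⊕0 = 1
Syndrome s8…s1 = 1111 → error at position 15.
Flip position 15: 110111010000110 → 110111010000111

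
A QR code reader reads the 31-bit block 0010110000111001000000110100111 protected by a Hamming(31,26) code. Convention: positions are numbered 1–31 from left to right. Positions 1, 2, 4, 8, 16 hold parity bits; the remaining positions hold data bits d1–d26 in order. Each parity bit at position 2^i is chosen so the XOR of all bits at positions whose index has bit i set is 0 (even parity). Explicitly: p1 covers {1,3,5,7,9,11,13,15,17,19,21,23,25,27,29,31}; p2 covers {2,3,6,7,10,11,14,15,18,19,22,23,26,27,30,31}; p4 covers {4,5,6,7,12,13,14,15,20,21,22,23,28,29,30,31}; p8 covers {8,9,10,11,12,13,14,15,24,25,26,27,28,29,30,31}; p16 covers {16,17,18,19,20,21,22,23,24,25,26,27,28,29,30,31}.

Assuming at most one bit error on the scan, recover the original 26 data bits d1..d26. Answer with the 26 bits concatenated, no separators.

11100011100001000110100111

s1 (pos 1,3,5,7,9,11,13,15,17,19,21,23,25,27,29,31): 0⊕1⊕1⊕0⊕0⊕1⊕1⊕0⊕0⊕0⊕0⊕1⊕0⊕0⊕1⊕1 = 1
s2 (pos 2,3,6,7,10,11,14,15,18,19,22,23,26,27,30,31): 0⊕1⊕1⊕0⊕0⊕1⊕0⊕0⊕0⊕0⊕0⊕1⊕1⊕0⊕1⊕1 = 1
s4 (pos 4,5,6,7,12,13,14,15,20,21,22,23,28,29,30,31): 0⊕1⊕1⊕0⊕1⊕1⊕0⊕0⊕0⊕0⊕0⊕1⊕0⊕1⊕1⊕1 = 0
s8 (pos 8,9,10,11,12,13,14,15,24,25,26,27,28,29,30,31): 0⊕0⊕0⊕1⊕1⊕1⊕0⊕0⊕1⊕0⊕1⊕0⊕0⊕1⊕1⊕1 = 0
s16 (pos 16,17,18,19,20,21,22,23,24,25,26,27,28,29,30,31): 1⊕0⊕0⊕0⊕0⊕0⊕0⊕1⊕1⊕0⊕1⊕0⊕0⊕1⊕1⊕1 = 1
Syndrome s16…s1 = 10011 → error at position 19.
Flip position 19: 0010110000111001000000110100111 → 0010110000111001001000110100111
Read data bits from positions 3,5,6,7,9,10,11,12,13,14,15,17,18,19,20,21,22,23,24,25,26,27,28,29,30,31: 11100011100001000110100111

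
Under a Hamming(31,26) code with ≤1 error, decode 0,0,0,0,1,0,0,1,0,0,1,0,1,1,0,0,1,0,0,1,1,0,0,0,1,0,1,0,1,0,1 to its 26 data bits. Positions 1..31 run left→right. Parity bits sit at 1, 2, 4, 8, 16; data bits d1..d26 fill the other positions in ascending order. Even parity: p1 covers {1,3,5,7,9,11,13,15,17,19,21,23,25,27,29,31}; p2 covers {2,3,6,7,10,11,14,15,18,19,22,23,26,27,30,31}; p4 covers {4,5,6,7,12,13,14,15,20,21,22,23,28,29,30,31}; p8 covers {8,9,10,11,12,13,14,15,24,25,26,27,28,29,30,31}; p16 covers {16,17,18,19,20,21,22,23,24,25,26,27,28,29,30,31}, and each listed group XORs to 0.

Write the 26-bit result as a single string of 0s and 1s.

01000010110100100001010101

s1 (pos 1,3,5,7,9,11,13,15,17,19,21,23,25,27,29,31): 0⊕0⊕1⊕0⊕0⊕1⊕1⊕0⊕1⊕0⊕1⊕0⊕1⊕1⊕1⊕1 = 1
s2 (pos 2,3,6,7,10,11,14,15,18,19,22,23,26,27,30,31): 0⊕0⊕0⊕0⊕0⊕1⊕1⊕0⊕0⊕0⊕0⊕0⊕0⊕1⊕0⊕1 = 0
s4 (pos 4,5,6,7,12,13,14,15,20,21,22,23,28,29,30,31): 0⊕1⊕0⊕0⊕0⊕1⊕1⊕0⊕1⊕1⊕0⊕0⊕0⊕1⊕0⊕1 = 1
s8 (pos 8,9,10,11,12,13,14,15,24,25,26,27,28,29,30,31): 1⊕0⊕0⊕1⊕0⊕1⊕1⊕0⊕0⊕1⊕0⊕1⊕0⊕1⊕0⊕1 = 0
s16 (pos 16,17,18,19,20,21,22,23,24,25,26,27,28,29,30,31): 0⊕1⊕0⊕0⊕1⊕1⊕0⊕0⊕0⊕1⊕0⊕1⊕0⊕1⊕0⊕1 = 1
Syndrome s16…s1 = 10101 → error at position 21.
Flip position 21: 0000100100101100100110001010101 → 0000100100101100100100001010101
Read data bits from positions 3,5,6,7,9,10,11,12,13,14,15,17,18,19,20,21,22,23,24,25,26,27,28,29,30,31: 01000010110100100001010101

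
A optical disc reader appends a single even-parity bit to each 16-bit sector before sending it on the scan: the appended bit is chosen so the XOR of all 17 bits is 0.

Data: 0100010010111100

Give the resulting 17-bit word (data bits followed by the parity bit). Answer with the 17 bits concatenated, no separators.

XOR of the 16 data bits: 0⊕1⊕0⊕0⊕0⊕1⊕0⊕0⊕1⊕0⊕1⊕1⊕1⊕1⊕0⊕0 = 1
Parity bit = 1 (so all 17 bits XOR to 0).

01000100101111001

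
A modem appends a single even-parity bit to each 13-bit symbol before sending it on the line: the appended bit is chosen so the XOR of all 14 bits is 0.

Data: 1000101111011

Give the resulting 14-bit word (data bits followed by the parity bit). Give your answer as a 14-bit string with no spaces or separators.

XOR of the 13 data bits: 1⊕0⊕0⊕0⊕1⊕0⊕1⊕1⊕1⊕1⊕0⊕1⊕1 = 0
Parity bit = 0 (so all 14 bits XOR to 0).

10001011110110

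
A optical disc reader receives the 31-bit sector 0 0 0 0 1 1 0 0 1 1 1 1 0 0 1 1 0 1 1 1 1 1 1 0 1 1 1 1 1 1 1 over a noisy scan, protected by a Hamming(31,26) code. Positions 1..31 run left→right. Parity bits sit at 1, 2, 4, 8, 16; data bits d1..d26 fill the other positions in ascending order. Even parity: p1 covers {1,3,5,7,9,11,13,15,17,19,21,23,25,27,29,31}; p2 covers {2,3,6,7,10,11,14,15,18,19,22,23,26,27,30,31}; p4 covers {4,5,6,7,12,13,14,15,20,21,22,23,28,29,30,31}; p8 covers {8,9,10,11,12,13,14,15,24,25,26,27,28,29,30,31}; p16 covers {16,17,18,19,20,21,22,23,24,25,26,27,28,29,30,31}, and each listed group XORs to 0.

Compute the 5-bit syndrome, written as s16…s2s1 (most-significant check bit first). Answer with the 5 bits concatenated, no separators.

s1 (pos 1,3,5,7,9,11,13,15,17,19,21,23,25,27,29,31): 0⊕0⊕1⊕0⊕1⊕1⊕0⊕1⊕0⊕1⊕1⊕1⊕1⊕1⊕1⊕1 = 1
s2 (pos 2,3,6,7,10,11,14,15,18,19,22,23,26,27,30,31): 0⊕0⊕1⊕0⊕1⊕1⊕0⊕1⊕1⊕1⊕1⊕1⊕1⊕1⊕1⊕1 = 0
s4 (pos 4,5,6,7,12,13,14,15,20,21,22,23,28,29,30,31): 0⊕1⊕1⊕0⊕1⊕0⊕0⊕1⊕1⊕1⊕1⊕1⊕1⊕1⊕1⊕1 = 0
s8 (pos 8,9,10,11,12,13,14,15,24,25,26,27,28,29,30,31): 0⊕1⊕1⊕1⊕1⊕0⊕0⊕1⊕0⊕1⊕1⊕1⊕1⊕1⊕1⊕1 = 0
s16 (pos 16,17,18,19,20,21,22,23,24,25,26,27,28,29,30,31): 1⊕0⊕1⊕1⊕1⊕1⊕1⊕1⊕0⊕1⊕1⊕1⊕1⊕1⊕1⊕1 = 0
Syndrome s16…s1 = 00001 → error at position 1.

00001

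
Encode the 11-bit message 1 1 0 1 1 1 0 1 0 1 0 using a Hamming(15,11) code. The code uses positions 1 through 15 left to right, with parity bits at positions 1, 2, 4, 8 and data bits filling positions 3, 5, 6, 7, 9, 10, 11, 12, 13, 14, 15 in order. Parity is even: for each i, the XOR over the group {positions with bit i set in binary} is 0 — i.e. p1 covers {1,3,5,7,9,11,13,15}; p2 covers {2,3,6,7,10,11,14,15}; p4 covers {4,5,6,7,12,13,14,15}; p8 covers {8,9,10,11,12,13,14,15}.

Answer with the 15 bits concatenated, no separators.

Place data at non-parity positions: p1 p2 1 p4 1 0 1 p8 1 1 0 1 0 1 0
p1 (pos 1,3,5,7,9,11,13,15): XOR of data positions = 1⊕1⊕1⊕1⊕0⊕0⊕0 = 0
p2 (pos 2,3,6,7,10,11,14,15): XOR of data positions = 1⊕0⊕1⊕1⊕0⊕1⊕0 = 0
p4 (pos 4,5,6,7,12,13,14,15): XOR of data positions = 1⊕0⊕1⊕1⊕0⊕1⊕0 = 0
p8 (pos 8,9,10,11,12,13,14,15): XOR of data positions = 1⊕1⊕0⊕1⊕0⊕1⊕0 = 0
Codeword: 001010101101010

001010101101010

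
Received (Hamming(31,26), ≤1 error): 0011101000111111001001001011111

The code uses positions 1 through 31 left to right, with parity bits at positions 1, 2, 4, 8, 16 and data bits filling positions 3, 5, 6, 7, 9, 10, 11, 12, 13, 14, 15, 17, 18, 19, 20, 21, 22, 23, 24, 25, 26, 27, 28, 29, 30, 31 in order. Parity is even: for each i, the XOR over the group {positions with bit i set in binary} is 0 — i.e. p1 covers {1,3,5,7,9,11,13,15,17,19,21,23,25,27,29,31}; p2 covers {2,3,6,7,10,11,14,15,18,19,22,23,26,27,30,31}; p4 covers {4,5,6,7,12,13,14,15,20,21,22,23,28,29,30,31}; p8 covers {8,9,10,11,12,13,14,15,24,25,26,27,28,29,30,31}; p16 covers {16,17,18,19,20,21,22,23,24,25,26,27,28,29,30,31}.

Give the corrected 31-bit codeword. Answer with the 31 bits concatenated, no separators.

s1 (pos 1,3,5,7,9,11,13,15,17,19,21,23,25,27,29,31): 0⊕1⊕1⊕1⊕0⊕1⊕1⊕1⊕0⊕1⊕0⊕0⊕1⊕1⊕1⊕1 = 1
s2 (pos 2,3,6,7,10,11,14,15,18,19,22,23,26,27,30,31): 0⊕1⊕0⊕1⊕0⊕1⊕1⊕1⊕0⊕1⊕1⊕0⊕0⊕1⊕1⊕1 = 0
s4 (pos 4,5,6,7,12,13,14,15,20,21,22,23,28,29,30,31): 1⊕1⊕0⊕1⊕1⊕1⊕1⊕1⊕0⊕0⊕1⊕0⊕1⊕1⊕1⊕1 = 0
s8 (pos 8,9,10,11,12,13,14,15,24,25,26,27,28,29,30,31): 0⊕0⊕0⊕1⊕1⊕1⊕1⊕1⊕0⊕1⊕0⊕1⊕1⊕1⊕1⊕1 = 1
s16 (pos 16,17,18,19,20,21,22,23,24,25,26,27,28,29,30,31): 1⊕0⊕0⊕1⊕0⊕0⊕1⊕0⊕0⊕1⊕0⊕1⊕1⊕1⊕1⊕1 = 1
Syndrome s16…s1 = 11001 → error at position 25.
Flip position 25: 0011101000111111001001001011111 → 0011101000111111001001000011111

0011101000111111001001000011111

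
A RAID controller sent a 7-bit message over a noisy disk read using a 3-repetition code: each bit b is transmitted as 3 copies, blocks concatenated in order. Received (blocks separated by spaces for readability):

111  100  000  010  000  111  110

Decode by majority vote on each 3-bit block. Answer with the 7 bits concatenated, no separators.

Block 1 (111): 3 ones → 1
Block 2 (100): 1 one → 0
Block 3 (000): 0 ones → 0
Block 4 (010): 1 one → 0
Block 5 (000): 0 ones → 0
Block 6 (111): 3 ones → 1
Block 7 (110): 2 ones → 1

1000011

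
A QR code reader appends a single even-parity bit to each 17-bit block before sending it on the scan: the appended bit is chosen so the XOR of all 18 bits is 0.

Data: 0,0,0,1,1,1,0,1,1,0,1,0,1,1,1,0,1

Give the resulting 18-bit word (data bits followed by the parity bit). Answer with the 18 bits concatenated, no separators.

000111011010111010

XOR of the 17 data bits: 0⊕0⊕0⊕1⊕1⊕1⊕0⊕1⊕1⊕0⊕1⊕0⊕1⊕1⊕1⊕0⊕1 = 0
Parity bit = 0 (so all 18 bits XOR to 0).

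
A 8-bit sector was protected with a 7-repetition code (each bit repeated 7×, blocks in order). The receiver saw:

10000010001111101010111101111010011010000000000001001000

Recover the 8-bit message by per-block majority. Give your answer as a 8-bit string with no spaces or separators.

01111000

Block 1 (1000001): 2 ones → 0
Block 2 (0001111): 4 ones → 1
Block 3 (1010101): 4 ones → 1
Block 4 (1110111): 6 ones → 1
Block 5 (1010011): 4 ones → 1
Block 6 (0100000): 1 one → 0
Block 7 (0000000): 0 ones → 0
Block 8 (1001000): 2 ones → 0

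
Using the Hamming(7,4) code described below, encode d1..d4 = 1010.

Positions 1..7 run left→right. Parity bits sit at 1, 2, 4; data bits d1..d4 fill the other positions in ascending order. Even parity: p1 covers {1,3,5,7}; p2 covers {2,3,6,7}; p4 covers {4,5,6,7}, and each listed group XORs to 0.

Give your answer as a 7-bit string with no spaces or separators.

1011010

Place data at non-parity positions: p1 p2 1 p4 0 1 0
p1 (pos 1,3,5,7): XOR of data positions = 1⊕0⊕0 = 1
p2 (pos 2,3,6,7): XOR of data positions = 1⊕1⊕0 = 0
p4 (pos 4,5,6,7): XOR of data positions = 0⊕1⊕0 = 1
Codeword: 1011010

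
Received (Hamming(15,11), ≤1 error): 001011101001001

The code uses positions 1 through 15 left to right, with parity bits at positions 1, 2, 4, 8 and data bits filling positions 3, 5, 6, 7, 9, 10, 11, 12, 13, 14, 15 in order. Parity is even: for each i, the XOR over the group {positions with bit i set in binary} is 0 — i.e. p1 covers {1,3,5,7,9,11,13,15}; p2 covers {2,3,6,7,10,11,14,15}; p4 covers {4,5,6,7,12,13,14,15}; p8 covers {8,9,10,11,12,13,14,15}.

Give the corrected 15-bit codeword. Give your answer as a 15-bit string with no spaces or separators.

001011101001101

s1 (pos 1,3,5,7,9,11,13,15): 0⊕1⊕1⊕1⊕1⊕0⊕0⊕1 = 1
s2 (pos 2,3,6,7,10,11,14,15): 0⊕1⊕1⊕1⊕0⊕0⊕0⊕1 = 0
s4 (pos 4,5,6,7,12,13,14,15): 0⊕1⊕1⊕1⊕1⊕0⊕0⊕1 = 1
s8 (pos 8,9,10,11,12,13,14,15): 0⊕1⊕0⊕0⊕1⊕0⊕0⊕1 = 1
Syndrome s8…s1 = 1101 → error at position 13.
Flip position 13: 001011101001001 → 001011101001101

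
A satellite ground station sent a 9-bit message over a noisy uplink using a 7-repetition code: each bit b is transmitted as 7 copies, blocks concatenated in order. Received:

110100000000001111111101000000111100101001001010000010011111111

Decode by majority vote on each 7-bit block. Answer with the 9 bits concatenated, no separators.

Block 1 (1101000): 3 ones → 0
Block 2 (0000000): 0 ones → 0
Block 3 (1111111): 7 ones → 1
Block 4 (1010000): 2 ones → 0
Block 5 (0011110): 4 ones → 1
Block 6 (0101001): 3 ones → 0
Block 7 (0010100): 2 ones → 0
Block 8 (0001001): 2 ones → 0
Block 9 (1111111): 7 ones → 1

001010001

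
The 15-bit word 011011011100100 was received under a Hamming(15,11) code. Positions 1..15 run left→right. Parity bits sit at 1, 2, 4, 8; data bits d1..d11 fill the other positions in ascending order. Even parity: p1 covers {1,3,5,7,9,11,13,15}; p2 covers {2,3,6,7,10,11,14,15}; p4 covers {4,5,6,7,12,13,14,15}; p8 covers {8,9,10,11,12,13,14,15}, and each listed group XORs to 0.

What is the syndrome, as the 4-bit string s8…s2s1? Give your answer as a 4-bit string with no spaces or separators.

0100

s1 (pos 1,3,5,7,9,11,13,15): 0⊕1⊕1⊕0⊕1⊕0⊕1⊕0 = 0
s2 (pos 2,3,6,7,10,11,14,15): 1⊕1⊕1⊕0⊕1⊕0⊕0⊕0 = 0
s4 (pos 4,5,6,7,12,13,14,15): 0⊕1⊕1⊕0⊕0⊕1⊕0⊕0 = 1
s8 (pos 8,9,10,11,12,13,14,15): 1⊕1⊕1⊕0⊕0⊕1⊕0⊕0 = 0
Syndrome s8…s1 = 0100 → error at position 4.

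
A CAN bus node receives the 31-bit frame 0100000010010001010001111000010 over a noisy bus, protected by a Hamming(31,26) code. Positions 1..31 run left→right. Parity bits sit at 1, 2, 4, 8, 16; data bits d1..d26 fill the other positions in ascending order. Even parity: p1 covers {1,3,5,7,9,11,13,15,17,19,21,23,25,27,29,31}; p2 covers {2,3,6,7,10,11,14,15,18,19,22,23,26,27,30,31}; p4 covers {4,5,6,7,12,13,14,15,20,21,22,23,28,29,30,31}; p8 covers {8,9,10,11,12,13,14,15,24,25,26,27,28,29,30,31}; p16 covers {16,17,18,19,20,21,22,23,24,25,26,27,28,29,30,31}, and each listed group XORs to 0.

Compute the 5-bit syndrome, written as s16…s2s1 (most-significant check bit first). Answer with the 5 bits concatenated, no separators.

11011

s1 (pos 1,3,5,7,9,11,13,15,17,19,21,23,25,27,29,31): 0⊕0⊕0⊕0⊕1⊕0⊕0⊕0⊕0⊕0⊕0⊕1⊕1⊕0⊕0⊕0 = 1
s2 (pos 2,3,6,7,10,11,14,15,18,19,22,23,26,27,30,31): 1⊕0⊕0⊕0⊕0⊕0⊕0⊕0⊕1⊕0⊕1⊕1⊕0⊕0⊕1⊕0 = 1
s4 (pos 4,5,6,7,12,13,14,15,20,21,22,23,28,29,30,31): 0⊕0⊕0⊕0⊕1⊕0⊕0⊕0⊕0⊕0⊕1⊕1⊕0⊕0⊕1⊕0 = 0
s8 (pos 8,9,10,11,12,13,14,15,24,25,26,27,28,29,30,31): 0⊕1⊕0⊕0⊕1⊕0⊕0⊕0⊕1⊕1⊕0⊕0⊕0⊕0⊕1⊕0 = 1
s16 (pos 16,17,18,19,20,21,22,23,24,25,26,27,28,29,30,31): 1⊕0⊕1⊕0⊕0⊕0⊕1⊕1⊕1⊕1⊕0⊕0⊕0⊕0⊕1⊕0 = 1
Syndrome s16…s1 = 11011 → error at position 27.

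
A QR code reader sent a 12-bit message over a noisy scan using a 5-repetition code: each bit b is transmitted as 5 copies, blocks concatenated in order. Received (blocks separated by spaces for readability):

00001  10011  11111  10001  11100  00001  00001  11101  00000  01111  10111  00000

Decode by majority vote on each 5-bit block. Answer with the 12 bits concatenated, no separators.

Block 1 (00001): 1 one → 0
Block 2 (10011): 3 ones → 1
Block 3 (11111): 5 ones → 1
Block 4 (10001): 2 ones → 0
Block 5 (11100): 3 ones → 1
Block 6 (00001): 1 one → 0
Block 7 (00001): 1 one → 0
Block 8 (11101): 4 ones → 1
Block 9 (00000): 0 ones → 0
Block 10 (01111): 4 ones → 1
Block 11 (10111): 4 ones → 1
Block 12 (00000): 0 ones → 0

011010010110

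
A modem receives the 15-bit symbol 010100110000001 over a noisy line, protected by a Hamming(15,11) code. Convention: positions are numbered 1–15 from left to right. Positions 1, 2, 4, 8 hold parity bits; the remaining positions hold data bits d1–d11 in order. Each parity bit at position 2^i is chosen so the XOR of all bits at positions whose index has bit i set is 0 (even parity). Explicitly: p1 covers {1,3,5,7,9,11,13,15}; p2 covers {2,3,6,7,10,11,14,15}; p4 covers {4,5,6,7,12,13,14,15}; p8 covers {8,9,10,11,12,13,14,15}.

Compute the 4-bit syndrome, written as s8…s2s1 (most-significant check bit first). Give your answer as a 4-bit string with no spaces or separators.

s1 (pos 1,3,5,7,9,11,13,15): 0⊕0⊕0⊕1⊕0⊕0⊕0⊕1 = 0
s2 (pos 2,3,6,7,10,11,14,15): 1⊕0⊕0⊕1⊕0⊕0⊕0⊕1 = 1
s4 (pos 4,5,6,7,12,13,14,15): 1⊕0⊕0⊕1⊕0⊕0⊕0⊕1 = 1
s8 (pos 8,9,10,11,12,13,14,15): 1⊕0⊕0⊕0⊕0⊕0⊕0⊕1 = 0
Syndrome s8…s1 = 0110 → error at position 6.

0110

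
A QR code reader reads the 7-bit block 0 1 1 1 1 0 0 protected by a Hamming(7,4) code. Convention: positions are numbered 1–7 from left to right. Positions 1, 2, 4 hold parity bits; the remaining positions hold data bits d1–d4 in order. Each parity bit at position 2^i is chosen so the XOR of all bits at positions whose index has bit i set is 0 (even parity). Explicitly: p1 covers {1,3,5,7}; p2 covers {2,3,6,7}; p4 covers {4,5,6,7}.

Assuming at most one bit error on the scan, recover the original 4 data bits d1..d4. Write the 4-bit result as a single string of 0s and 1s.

1100

s1 (pos 1,3,5,7): 0⊕1⊕1⊕0 = 0
s2 (pos 2,3,6,7): 1⊕1⊕0⊕0 = 0
s4 (pos 4,5,6,7): 1⊕1⊕0⊕0 = 0
Syndrome s4…s1 = 000 → no error.
Read data bits from positions 3,5,6,7: 1100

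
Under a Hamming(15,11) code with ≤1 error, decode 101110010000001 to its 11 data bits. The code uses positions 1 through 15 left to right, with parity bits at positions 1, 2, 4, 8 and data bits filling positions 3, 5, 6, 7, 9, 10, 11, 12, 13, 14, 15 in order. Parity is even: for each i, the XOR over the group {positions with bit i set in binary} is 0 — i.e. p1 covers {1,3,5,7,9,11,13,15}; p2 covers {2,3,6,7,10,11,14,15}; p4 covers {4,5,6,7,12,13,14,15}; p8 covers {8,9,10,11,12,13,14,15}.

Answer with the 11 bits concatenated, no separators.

11000000001

s1 (pos 1,3,5,7,9,11,13,15): 1⊕1⊕1⊕0⊕0⊕0⊕0⊕1 = 0
s2 (pos 2,3,6,7,10,11,14,15): 0⊕1⊕0⊕0⊕0⊕0⊕0⊕1 = 0
s4 (pos 4,5,6,7,12,13,14,15): 1⊕1⊕0⊕0⊕0⊕0⊕0⊕1 = 1
s8 (pos 8,9,10,11,12,13,14,15): 1⊕0⊕0⊕0⊕0⊕0⊕0⊕1 = 0
Syndrome s8…s1 = 0100 → error at position 4.
Flip position 4: 101110010000001 → 101010010000001
Read data bits from positions 3,5,6,7,9,10,11,12,13,14,15: 11000000001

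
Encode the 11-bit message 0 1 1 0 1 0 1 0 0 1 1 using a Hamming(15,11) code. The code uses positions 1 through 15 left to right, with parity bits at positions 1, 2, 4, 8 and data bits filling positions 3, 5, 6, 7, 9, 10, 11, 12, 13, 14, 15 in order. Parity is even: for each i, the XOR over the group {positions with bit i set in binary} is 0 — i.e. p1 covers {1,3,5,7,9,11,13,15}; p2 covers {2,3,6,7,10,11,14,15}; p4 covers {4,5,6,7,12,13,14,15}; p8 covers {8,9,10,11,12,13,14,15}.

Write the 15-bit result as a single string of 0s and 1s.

Place data at non-parity positions: p1 p2 0 p4 1 1 0 p8 1 0 1 0 0 1 1
p1 (pos 1,3,5,7,9,11,13,15): XOR of data positions = 0⊕1⊕0⊕1⊕1⊕0⊕1 = 0
p2 (pos 2,3,6,7,10,11,14,15): XOR of data positions = 0⊕1⊕0⊕0⊕1⊕1⊕1 = 0
p4 (pos 4,5,6,7,12,13,14,15): XOR of data positions = 1⊕1⊕0⊕0⊕0⊕1⊕1 = 0
p8 (pos 8,9,10,11,12,13,14,15): XOR of data positions = 1⊕0⊕1⊕0⊕0⊕1⊕1 = 0
Codeword: 000011001010011

000011001010011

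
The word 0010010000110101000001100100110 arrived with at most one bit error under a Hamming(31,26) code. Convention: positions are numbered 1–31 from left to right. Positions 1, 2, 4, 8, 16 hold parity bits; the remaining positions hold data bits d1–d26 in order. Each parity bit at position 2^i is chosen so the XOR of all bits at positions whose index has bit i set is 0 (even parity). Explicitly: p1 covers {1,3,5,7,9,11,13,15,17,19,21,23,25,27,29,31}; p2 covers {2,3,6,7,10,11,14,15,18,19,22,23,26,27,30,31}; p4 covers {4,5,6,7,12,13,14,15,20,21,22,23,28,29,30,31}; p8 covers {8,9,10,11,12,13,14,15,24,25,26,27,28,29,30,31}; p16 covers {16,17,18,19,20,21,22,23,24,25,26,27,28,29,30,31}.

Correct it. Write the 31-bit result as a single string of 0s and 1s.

0011010000110101000001100100110

s1 (pos 1,3,5,7,9,11,13,15,17,19,21,23,25,27,29,31): 0⊕1⊕0⊕0⊕0⊕1⊕0⊕0⊕0⊕0⊕0⊕1⊕0⊕0⊕1⊕0 = 0
s2 (pos 2,3,6,7,10,11,14,15,18,19,22,23,26,27,30,31): 0⊕1⊕1⊕0⊕0⊕1⊕1⊕0⊕0⊕0⊕1⊕1⊕1⊕0⊕1⊕0 = 0
s4 (pos 4,5,6,7,12,13,14,15,20,21,22,23,28,29,30,31): 0⊕0⊕1⊕0⊕1⊕0⊕1⊕0⊕0⊕0⊕1⊕1⊕0⊕1⊕1⊕0 = 1
s8 (pos 8,9,10,11,12,13,14,15,24,25,26,27,28,29,30,31): 0⊕0⊕0⊕1⊕1⊕0⊕1⊕0⊕0⊕0⊕1⊕0⊕0⊕1⊕1⊕0 = 0
s16 (pos 16,17,18,19,20,21,22,23,24,25,26,27,28,29,30,31): 1⊕0⊕0⊕0⊕0⊕0⊕1⊕1⊕0⊕0⊕1⊕0⊕0⊕1⊕1⊕0 = 0
Syndrome s16…s1 = 00100 → error at position 4.
Flip position 4: 0010010000110101000001100100110 → 0011010000110101000001100100110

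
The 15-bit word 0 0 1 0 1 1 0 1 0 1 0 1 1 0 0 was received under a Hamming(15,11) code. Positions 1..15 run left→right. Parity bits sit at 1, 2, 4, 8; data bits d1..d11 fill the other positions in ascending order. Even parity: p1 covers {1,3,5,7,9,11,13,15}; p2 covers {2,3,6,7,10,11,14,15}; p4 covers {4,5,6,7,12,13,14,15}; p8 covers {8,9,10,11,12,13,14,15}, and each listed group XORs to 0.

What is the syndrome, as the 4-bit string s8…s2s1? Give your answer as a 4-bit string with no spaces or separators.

s1 (pos 1,3,5,7,9,11,13,15): 0⊕1⊕1⊕0⊕0⊕0⊕1⊕0 = 1
s2 (pos 2,3,6,7,10,11,14,15): 0⊕1⊕1⊕0⊕1⊕0⊕0⊕0 = 1
s4 (pos 4,5,6,7,12,13,14,15): 0⊕1⊕1⊕0⊕1⊕1⊕0⊕0 = 0
s8 (pos 8,9,10,11,12,13,14,15): 1⊕0⊕1⊕0⊕1⊕1⊕0⊕0 = 0
Syndrome s8…s1 = 0011 → error at position 3.

0011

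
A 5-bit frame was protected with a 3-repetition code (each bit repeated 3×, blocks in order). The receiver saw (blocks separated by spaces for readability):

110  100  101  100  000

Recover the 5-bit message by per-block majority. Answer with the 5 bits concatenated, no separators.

Block 1 (110): 2 ones → 1
Block 2 (100): 1 one → 0
Block 3 (101): 2 ones → 1
Block 4 (100): 1 one → 0
Block 5 (000): 0 ones → 0

10100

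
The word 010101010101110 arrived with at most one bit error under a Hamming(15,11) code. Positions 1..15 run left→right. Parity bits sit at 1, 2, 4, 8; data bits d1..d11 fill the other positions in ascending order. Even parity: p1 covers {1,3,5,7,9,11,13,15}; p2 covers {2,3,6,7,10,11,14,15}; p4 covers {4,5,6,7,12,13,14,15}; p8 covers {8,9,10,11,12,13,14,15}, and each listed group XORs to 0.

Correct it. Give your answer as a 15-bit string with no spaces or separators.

010101010101010

s1 (pos 1,3,5,7,9,11,13,15): 0⊕0⊕0⊕0⊕0⊕0⊕1⊕0 = 1
s2 (pos 2,3,6,7,10,11,14,15): 1⊕0⊕1⊕0⊕1⊕0⊕1⊕0 = 0
s4 (pos 4,5,6,7,12,13,14,15): 1⊕0⊕1⊕0⊕1⊕1⊕1⊕0 = 1
s8 (pos 8,9,10,11,12,13,14,15): 1⊕0⊕1⊕0⊕1⊕1⊕1⊕0 = 1
Syndrome s8…s1 = 1101 → error at position 13.
Flip position 13: 010101010101110 → 010101010101010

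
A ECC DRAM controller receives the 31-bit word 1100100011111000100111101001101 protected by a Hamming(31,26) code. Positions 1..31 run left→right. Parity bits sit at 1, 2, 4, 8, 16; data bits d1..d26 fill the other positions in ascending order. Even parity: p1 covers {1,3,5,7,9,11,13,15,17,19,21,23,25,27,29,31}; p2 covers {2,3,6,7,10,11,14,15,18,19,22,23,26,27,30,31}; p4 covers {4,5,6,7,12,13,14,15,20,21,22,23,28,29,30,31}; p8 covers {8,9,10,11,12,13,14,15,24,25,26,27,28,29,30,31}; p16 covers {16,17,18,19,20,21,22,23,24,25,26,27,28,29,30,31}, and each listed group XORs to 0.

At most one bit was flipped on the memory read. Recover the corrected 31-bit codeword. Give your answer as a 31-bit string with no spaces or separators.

1100100011111000100111100001101

s1 (pos 1,3,5,7,9,11,13,15,17,19,21,23,25,27,29,31): 1⊕0⊕1⊕0⊕1⊕1⊕1⊕0⊕1⊕0⊕1⊕1⊕1⊕0⊕1⊕1 = 1
s2 (pos 2,3,6,7,10,11,14,15,18,19,22,23,26,27,30,31): 1⊕0⊕0⊕0⊕1⊕1⊕0⊕0⊕0⊕0⊕1⊕1⊕0⊕0⊕0⊕1 = 0
s4 (pos 4,5,6,7,12,13,14,15,20,21,22,23,28,29,30,31): 0⊕1⊕0⊕0⊕1⊕1⊕0⊕0⊕1⊕1⊕1⊕1⊕1⊕1⊕0⊕1 = 0
s8 (pos 8,9,10,11,12,13,14,15,24,25,26,27,28,29,30,31): 0⊕1⊕1⊕1⊕1⊕1⊕0⊕0⊕0⊕1⊕0⊕0⊕1⊕1⊕0⊕1 = 1
s16 (pos 16,17,18,19,20,21,22,23,24,25,26,27,28,29,30,31): 0⊕1⊕0⊕0⊕1⊕1⊕1⊕1⊕0⊕1⊕0⊕0⊕1⊕1⊕0⊕1 = 1
Syndrome s16…s1 = 11001 → error at position 25.
Flip position 25: 1100100011111000100111101001101 → 1100100011111000100111100001101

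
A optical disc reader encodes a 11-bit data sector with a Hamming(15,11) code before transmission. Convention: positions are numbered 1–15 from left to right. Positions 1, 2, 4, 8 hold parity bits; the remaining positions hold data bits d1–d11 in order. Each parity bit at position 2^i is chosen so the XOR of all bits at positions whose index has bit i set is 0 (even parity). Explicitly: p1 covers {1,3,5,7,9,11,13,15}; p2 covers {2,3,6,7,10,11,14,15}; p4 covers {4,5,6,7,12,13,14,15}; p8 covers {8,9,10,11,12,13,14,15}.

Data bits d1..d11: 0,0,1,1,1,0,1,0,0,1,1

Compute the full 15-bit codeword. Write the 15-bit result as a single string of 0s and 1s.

Place data at non-parity positions: p1 p2 0 p4 0 1 1 p8 1 0 1 0 0 1 1
p1 (pos 1,3,5,7,9,11,13,15): XOR of data positions = 0⊕0⊕1⊕1⊕1⊕0⊕1 = 0
p2 (pos 2,3,6,7,10,11,14,15): XOR of data positions = 0⊕1⊕1⊕0⊕1⊕1⊕1 = 1
p4 (pos 4,5,6,7,12,13,14,15): XOR of data positions = 0⊕1⊕1⊕0⊕0⊕1⊕1 = 0
p8 (pos 8,9,10,11,12,13,14,15): XOR of data positions = 1⊕0⊕1⊕0⊕0⊕1⊕1 = 0
Codeword: 010001101010011

010001101010011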